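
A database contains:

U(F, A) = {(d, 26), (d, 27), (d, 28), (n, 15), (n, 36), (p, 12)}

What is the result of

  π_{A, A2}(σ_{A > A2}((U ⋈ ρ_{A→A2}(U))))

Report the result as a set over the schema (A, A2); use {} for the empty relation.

ρ[A→A2]: schema becomes (F, A2); tuples unchanged.
Joining U and ρ_{A→A2}(U) on F yields {(d, 26, 26), (d, 26, 27), (d, 26, 28), (d, 27, 26), (d, 27, 27), (d, 27, 28), (d, 28, 26), (d, 28, 27), (d, 28, 28), (n, 15, 15), (n, 15, 36), (n, 36, 15), (n, 36, 36), (p, 12, 12)}.
Filtering on A > A2 leaves {(d, 27, 26), (d, 28, 26), (d, 28, 27), (n, 36, 15)}.
π[A, A2]: project onto (A, A2) → {(27, 26), (28, 26), (28, 27), (36, 15)}

{(27, 26), (28, 26), (28, 27), (36, 15)}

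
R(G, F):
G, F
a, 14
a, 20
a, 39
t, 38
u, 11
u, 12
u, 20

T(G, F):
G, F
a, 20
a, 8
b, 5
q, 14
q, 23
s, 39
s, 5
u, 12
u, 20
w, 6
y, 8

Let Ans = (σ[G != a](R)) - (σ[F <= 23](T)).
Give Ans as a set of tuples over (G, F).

Filtering on G != a leaves {(t, 38), (u, 11), (u, 12), (u, 20)}.
Filtering on F <= 23 leaves {(a, 20), (a, 8), (b, 5), (q, 14), (q, 23), (s, 5), (u, 12), (u, 20), (w, 6), (y, 8)}.
Set difference of the two operands is {(t, 38), (u, 11)}.

{(t, 38), (u, 11)}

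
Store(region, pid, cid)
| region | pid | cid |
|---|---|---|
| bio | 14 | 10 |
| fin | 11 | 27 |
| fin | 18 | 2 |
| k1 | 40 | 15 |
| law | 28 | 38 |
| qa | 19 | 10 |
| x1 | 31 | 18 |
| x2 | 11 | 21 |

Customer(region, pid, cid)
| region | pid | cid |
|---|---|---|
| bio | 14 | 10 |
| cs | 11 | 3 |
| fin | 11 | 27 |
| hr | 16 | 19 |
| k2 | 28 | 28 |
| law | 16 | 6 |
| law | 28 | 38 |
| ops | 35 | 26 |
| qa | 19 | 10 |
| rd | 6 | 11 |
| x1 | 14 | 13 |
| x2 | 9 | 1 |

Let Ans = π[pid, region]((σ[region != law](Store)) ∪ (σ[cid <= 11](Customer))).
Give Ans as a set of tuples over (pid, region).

{(11, cs), (11, fin), (11, x2), (14, bio), (16, law), (18, fin), (19, qa), (31, x1), (40, k1), (6, rd), (9, x2)}

σ[region != law]: keep tuples satisfying region != law → {(bio, 14, 10), (fin, 11, 27), (fin, 18, 2), (k1, 40, 15), (qa, 19, 10), (x1, 31, 18), (x2, 11, 21)}
σ[cid <= 11]: keep tuples satisfying cid <= 11 → {(bio, 14, 10), (cs, 11, 3), (law, 16, 6), (qa, 19, 10), (rd, 6, 11), (x2, 9, 1)}
Union: {(bio, 14, 10), (fin, 11, 27), (fin, 18, 2), (k1, 40, 15), (qa, 19, 10), (x1, 31, 18), (x2, 11, 21)} with {(bio, 14, 10), (cs, 11, 3), (law, 16, 6), (qa, 19, 10), (rd, 6, 11), (x2, 9, 1)} → {(bio, 14, 10), (cs, 11, 3), (fin, 11, 27), (fin, 18, 2), (k1, 40, 15), (law, 16, 6), (qa, 19, 10), (rd, 6, 11), (x1, 31, 18), (x2, 11, 21), (x2, 9, 1)}
π[pid, region]: project onto (pid, region) → {(11, cs), (11, fin), (11, x2), (14, bio), (16, law), (18, fin), (19, qa), (31, x1), (40, k1), (6, rd), (9, x2)}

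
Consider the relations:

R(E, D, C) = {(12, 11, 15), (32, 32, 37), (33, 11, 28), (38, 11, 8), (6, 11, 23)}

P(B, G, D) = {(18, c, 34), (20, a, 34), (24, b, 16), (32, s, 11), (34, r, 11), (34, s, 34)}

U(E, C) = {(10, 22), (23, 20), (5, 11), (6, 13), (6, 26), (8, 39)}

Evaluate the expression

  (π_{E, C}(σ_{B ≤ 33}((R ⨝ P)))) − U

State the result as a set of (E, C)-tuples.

Joining R and P on D yields {(12, 11, 15, 32, s), (12, 11, 15, 34, r), (33, 11, 28, 32, s), (33, 11, 28, 34, r), (38, 11, 8, 32, s), (38, 11, 8, 34, r), (6, 11, 23, 32, s), (6, 11, 23, 34, r)}.
Selection B ≤ 33: {(12, 11, 15, 32, s), (33, 11, 28, 32, s), (38, 11, 8, 32, s), (6, 11, 23, 32, s)}
π[E, C]: project onto (E, C) → {(12, 15), (33, 28), (38, 8), (6, 23)}
Taking the difference: {(12, 15), (33, 28), (38, 8), (6, 23)}

{(12, 15), (33, 28), (38, 8), (6, 23)}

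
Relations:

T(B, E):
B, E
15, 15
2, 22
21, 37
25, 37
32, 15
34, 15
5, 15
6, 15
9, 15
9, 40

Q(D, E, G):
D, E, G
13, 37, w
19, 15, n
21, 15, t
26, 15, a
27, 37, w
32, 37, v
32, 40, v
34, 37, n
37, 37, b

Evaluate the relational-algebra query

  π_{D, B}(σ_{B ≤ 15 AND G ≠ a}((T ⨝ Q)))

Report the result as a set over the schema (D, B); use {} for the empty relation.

{(19, 15), (19, 5), (19, 6), (19, 9), (21, 15), (21, 5), (21, 6), (21, 9), (32, 9)}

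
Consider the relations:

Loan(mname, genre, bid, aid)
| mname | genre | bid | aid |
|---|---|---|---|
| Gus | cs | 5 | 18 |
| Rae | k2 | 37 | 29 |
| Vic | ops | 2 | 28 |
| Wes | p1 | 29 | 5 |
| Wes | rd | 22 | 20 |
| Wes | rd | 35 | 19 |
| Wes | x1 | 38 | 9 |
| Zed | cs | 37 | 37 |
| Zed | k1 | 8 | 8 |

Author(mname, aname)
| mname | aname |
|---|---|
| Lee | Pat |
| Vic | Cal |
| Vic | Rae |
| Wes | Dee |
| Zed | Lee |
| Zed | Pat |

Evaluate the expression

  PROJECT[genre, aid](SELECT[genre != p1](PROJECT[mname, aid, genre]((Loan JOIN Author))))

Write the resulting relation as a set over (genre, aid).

{(cs, 37), (k1, 8), (ops, 28), (rd, 19), (rd, 20), (x1, 9)}

Joining Loan and Author on mname yields {(Vic, ops, 2, 28, Cal), (Vic, ops, 2, 28, Rae), (Wes, p1, 29, 5, Dee), (Wes, rd, 22, 20, Dee), (Wes, rd, 35, 19, Dee), (Wes, x1, 38, 9, Dee), (Zed, cs, 37, 37, Lee), (Zed, cs, 37, 37, Pat), (Zed, k1, 8, 8, Lee), (Zed, k1, 8, 8, Pat)}.
π_{mname, aid, genre} gives {(Vic, 28, ops), (Wes, 19, rd), (Wes, 20, rd), (Wes, 5, p1), (Wes, 9, x1), (Zed, 37, cs), (Zed, 8, k1)} (3 duplicate(s) eliminated).
Apply σ_{genre != p1}; surviving tuples: {(Vic, 28, ops), (Wes, 19, rd), (Wes, 20, rd), (Wes, 9, x1), (Zed, 37, cs), (Zed, 8, k1)}
π_{genre, aid} gives {(cs, 37), (k1, 8), (ops, 28), (rd, 19), (rd, 20), (x1, 9)}.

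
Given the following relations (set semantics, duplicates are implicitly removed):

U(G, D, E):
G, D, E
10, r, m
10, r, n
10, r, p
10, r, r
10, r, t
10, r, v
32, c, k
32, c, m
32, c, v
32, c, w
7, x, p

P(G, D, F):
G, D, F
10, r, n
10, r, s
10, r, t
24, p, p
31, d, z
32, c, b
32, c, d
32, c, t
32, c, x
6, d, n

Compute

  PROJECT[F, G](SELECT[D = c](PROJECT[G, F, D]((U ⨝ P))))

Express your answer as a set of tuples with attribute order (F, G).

U ⋈ P (natural join on G, D): {(10, r, m, n), (10, r, m, s), (10, r, m, t), (10, r, n, n), (10, r, n, s), (10, r, n, t), (10, r, p, n), (10, r, p, s), (10, r, p, t), (10, r, r, n), (10, r, r, s), (10, r, r, t), (10, r, t, n), (10, r, t, s), (10, r, t, t), (10, r, v, n), (10, r, v, s), (10, r, v, t), (32, c, k, b), (32, c, k, d), (32, c, k, t), (32, c, k, x), (32, c, m, b), (32, c, m, d), (32, c, m, t), (32, c, m, x), (32, c, v, b), (32, c, v, d), (32, c, v, t), (32, c, v, x), (32, c, w, b), (32, c, w, d), (32, c, w, t), (32, c, w, x)}
Projecting to G, F, D (27 duplicate(s) eliminated): {(10, n, r), (10, s, r), (10, t, r), (32, b, c), (32, d, c), (32, t, c), (32, x, c)}
σ[D = c]: keep tuples satisfying D = c → {(32, b, c), (32, d, c), (32, t, c), (32, x, c)}
Projecting to F, G: {(b, 32), (d, 32), (t, 32), (x, 32)}

{(b, 32), (d, 32), (t, 32), (x, 32)}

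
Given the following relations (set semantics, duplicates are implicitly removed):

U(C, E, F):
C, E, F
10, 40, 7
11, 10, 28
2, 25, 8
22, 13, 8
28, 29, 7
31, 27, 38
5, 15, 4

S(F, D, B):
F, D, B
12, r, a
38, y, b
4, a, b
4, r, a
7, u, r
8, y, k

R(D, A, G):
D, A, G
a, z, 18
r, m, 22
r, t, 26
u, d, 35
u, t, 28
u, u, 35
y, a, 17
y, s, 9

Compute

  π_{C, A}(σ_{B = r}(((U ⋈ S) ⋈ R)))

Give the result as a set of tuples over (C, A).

{(10, d), (10, t), (10, u), (28, d), (28, t), (28, u)}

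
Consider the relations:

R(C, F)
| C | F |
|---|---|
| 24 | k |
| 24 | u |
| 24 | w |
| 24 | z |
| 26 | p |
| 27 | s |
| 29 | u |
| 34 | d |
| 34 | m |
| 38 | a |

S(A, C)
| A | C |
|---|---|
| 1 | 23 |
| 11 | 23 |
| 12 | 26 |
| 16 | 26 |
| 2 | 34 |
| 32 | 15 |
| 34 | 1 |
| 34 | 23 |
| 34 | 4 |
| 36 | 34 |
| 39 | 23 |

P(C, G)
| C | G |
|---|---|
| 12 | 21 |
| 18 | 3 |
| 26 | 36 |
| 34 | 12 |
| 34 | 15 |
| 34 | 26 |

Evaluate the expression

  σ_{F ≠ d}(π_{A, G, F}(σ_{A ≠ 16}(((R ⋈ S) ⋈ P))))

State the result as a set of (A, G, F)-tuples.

{(12, 36, p), (2, 12, m), (2, 15, m), (2, 26, m), (36, 12, m), (36, 15, m), (36, 26, m)}

R ⋈ S (natural join on C): {(26, p, 12), (26, p, 16), (34, d, 2), (34, d, 36), (34, m, 2), (34, m, 36)}
(R ⋈ S) ⋈ P (natural join on C): {(26, p, 12, 36), (26, p, 16, 36), (34, d, 2, 12), (34, d, 2, 15), (34, d, 2, 26), (34, d, 36, 12), (34, d, 36, 15), (34, d, 36, 26), (34, m, 2, 12), (34, m, 2, 15), (34, m, 2, 26), (34, m, 36, 12), (34, m, 36, 15), (34, m, 36, 26)}
Selection A ≠ 16: {(26, p, 12, 36), (34, d, 2, 12), (34, d, 2, 15), (34, d, 2, 26), (34, d, 36, 12), (34, d, 36, 15), (34, d, 36, 26), (34, m, 2, 12), (34, m, 2, 15), (34, m, 2, 26), (34, m, 36, 12), (34, m, 36, 15), (34, m, 36, 26)}
π[A, G, F]: project onto (A, G, F) → {(12, 36, p), (2, 12, d), (2, 12, m), (2, 15, d), (2, 15, m), (2, 26, d), (2, 26, m), (36, 12, d), (36, 12, m), (36, 15, d), (36, 15, m), (36, 26, d), (36, 26, m)}
Selection F ≠ d: {(12, 36, p), (2, 12, m), (2, 15, m), (2, 26, m), (36, 12, m), (36, 15, m), (36, 26, m)}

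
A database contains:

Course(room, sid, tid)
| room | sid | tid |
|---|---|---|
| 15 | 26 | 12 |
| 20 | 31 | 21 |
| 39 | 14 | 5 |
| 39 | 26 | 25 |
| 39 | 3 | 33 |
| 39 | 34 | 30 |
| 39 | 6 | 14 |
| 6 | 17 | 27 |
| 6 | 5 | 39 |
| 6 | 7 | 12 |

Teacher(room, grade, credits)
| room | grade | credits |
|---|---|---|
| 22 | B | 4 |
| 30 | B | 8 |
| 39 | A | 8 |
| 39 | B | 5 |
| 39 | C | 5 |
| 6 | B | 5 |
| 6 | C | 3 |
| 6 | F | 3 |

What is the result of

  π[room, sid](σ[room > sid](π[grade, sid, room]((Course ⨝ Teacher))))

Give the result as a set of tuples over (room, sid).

Joining Course and Teacher on room yields {(39, 14, 5, A, 8), (39, 14, 5, B, 5), (39, 14, 5, C, 5), (39, 26, 25, A, 8), (39, 26, 25, B, 5), (39, 26, 25, C, 5), (39, 3, 33, A, 8), (39, 3, 33, B, 5), (39, 3, 33, C, 5), (39, 34, 30, A, 8), (39, 34, 30, B, 5), (39, 34, 30, C, 5), (39, 6, 14, A, 8), (39, 6, 14, B, 5), (39, 6, 14, C, 5), (6, 17, 27, B, 5), (6, 17, 27, C, 3), (6, 17, 27, F, 3), (6, 5, 39, B, 5), (6, 5, 39, C, 3), (6, 5, 39, F, 3), (6, 7, 12, B, 5), (6, 7, 12, C, 3), (6, 7, 12, F, 3)}.
Keep only column(s) grade, sid, room: {(A, 14, 39), (A, 26, 39), (A, 3, 39), (A, 34, 39), (A, 6, 39), (B, 14, 39), (B, 17, 6), (B, 26, 39), (B, 3, 39), (B, 34, 39), (B, 5, 6), (B, 6, 39), (B, 7, 6), (C, 14, 39), (C, 17, 6), (C, 26, 39), (C, 3, 39), (C, 34, 39), (C, 5, 6), (C, 6, 39), (C, 7, 6), (F, 17, 6), (F, 5, 6), (F, 7, 6)}
Selection room > sid: {(A, 14, 39), (A, 26, 39), (A, 3, 39), (A, 34, 39), (A, 6, 39), (B, 14, 39), (B, 26, 39), (B, 3, 39), (B, 34, 39), (B, 5, 6), (B, 6, 39), (C, 14, 39), (C, 26, 39), (C, 3, 39), (C, 34, 39), (C, 5, 6), (C, 6, 39), (F, 5, 6)}
Keep only column(s) room, sid (12 duplicate(s) eliminated): {(39, 14), (39, 26), (39, 3), (39, 34), (39, 6), (6, 5)}

{(39, 14), (39, 26), (39, 3), (39, 34), (39, 6), (6, 5)}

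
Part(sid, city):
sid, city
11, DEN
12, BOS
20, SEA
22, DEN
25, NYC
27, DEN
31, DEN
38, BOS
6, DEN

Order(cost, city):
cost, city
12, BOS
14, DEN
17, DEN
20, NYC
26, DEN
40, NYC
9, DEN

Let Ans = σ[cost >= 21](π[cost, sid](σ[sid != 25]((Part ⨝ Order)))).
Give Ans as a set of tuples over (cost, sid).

{(26, 11), (26, 22), (26, 27), (26, 31), (26, 6)}

Joining Part and Order on city yields {(11, DEN, 14), (11, DEN, 17), (11, DEN, 26), (11, DEN, 9), (12, BOS, 12), (22, DEN, 14), (22, DEN, 17), (22, DEN, 26), (22, DEN, 9), (25, NYC, 20), (25, NYC, 40), (27, DEN, 14), (27, DEN, 17), (27, DEN, 26), (27, DEN, 9), (31, DEN, 14), (31, DEN, 17), (31, DEN, 26), (31, DEN, 9), (38, BOS, 12), (6, DEN, 14), (6, DEN, 17), (6, DEN, 26), (6, DEN, 9)}.
Filtering on sid != 25 leaves {(11, DEN, 14), (11, DEN, 17), (11, DEN, 26), (11, DEN, 9), (12, BOS, 12), (22, DEN, 14), (22, DEN, 17), (22, DEN, 26), (22, DEN, 9), (27, DEN, 14), (27, DEN, 17), (27, DEN, 26), (27, DEN, 9), (31, DEN, 14), (31, DEN, 17), (31, DEN, 26), (31, DEN, 9), (38, BOS, 12), (6, DEN, 14), (6, DEN, 17), (6, DEN, 26), (6, DEN, 9)}.
π[cost, sid]: project onto (cost, sid) → {(12, 12), (12, 38), (14, 11), (14, 22), (14, 27), (14, 31), (14, 6), (17, 11), (17, 22), (17, 27), (17, 31), (17, 6), (26, 11), (26, 22), (26, 27), (26, 31), (26, 6), (9, 11), (9, 22), (9, 27), (9, 31), (9, 6)}
Filtering on cost >= 21 leaves {(26, 11), (26, 22), (26, 27), (26, 31), (26, 6)}.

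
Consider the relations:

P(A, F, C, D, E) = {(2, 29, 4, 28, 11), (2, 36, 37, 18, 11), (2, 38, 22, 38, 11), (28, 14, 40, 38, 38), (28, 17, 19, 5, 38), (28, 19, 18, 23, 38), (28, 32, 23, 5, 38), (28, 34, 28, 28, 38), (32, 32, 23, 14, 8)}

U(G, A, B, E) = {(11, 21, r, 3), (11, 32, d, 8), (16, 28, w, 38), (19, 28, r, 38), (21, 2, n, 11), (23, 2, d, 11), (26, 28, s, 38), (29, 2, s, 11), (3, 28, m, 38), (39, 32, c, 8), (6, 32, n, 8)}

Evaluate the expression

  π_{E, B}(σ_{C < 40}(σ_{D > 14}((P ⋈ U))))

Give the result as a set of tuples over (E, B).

Joining P and U on A, E yields {(2, 29, 4, 28, 11, 21, n), (2, 29, 4, 28, 11, 23, d), (2, 29, 4, 28, 11, 29, s), (2, 36, 37, 18, 11, 21, n), (2, 36, 37, 18, 11, 23, d), (2, 36, 37, 18, 11, 29, s), (2, 38, 22, 38, 11, 21, n), (2, 38, 22, 38, 11, 23, d), (2, 38, 22, 38, 11, 29, s), (28, 14, 40, 38, 38, 16, w), (28, 14, 40, 38, 38, 19, r), (28, 14, 40, 38, 38, 26, s), (28, 14, 40, 38, 38, 3, m), (28, 17, 19, 5, 38, 16, w), (28, 17, 19, 5, 38, 19, r), (28, 17, 19, 5, 38, 26, s), (28, 17, 19, 5, 38, 3, m), (28, 19, 18, 23, 38, 16, w), (28, 19, 18, 23, 38, 19, r), (28, 19, 18, 23, 38, 26, s), (28, 19, 18, 23, 38, 3, m), (28, 32, 23, 5, 38, 16, w), (28, 32, 23, 5, 38, 19, r), (28, 32, 23, 5, 38, 26, s), (28, 32, 23, 5, 38, 3, m), (28, 34, 28, 28, 38, 16, w), (28, 34, 28, 28, 38, 19, r), (28, 34, 28, 28, 38, 26, s), (28, 34, 28, 28, 38, 3, m), (32, 32, 23, 14, 8, 11, d), (32, 32, 23, 14, 8, 39, c), (32, 32, 23, 14, 8, 6, n)}.
σ[D > 14]: keep tuples satisfying D > 14 → {(2, 29, 4, 28, 11, 21, n), (2, 29, 4, 28, 11, 23, d), (2, 29, 4, 28, 11, 29, s), (2, 36, 37, 18, 11, 21, n), (2, 36, 37, 18, 11, 23, d), (2, 36, 37, 18, 11, 29, s), (2, 38, 22, 38, 11, 21, n), (2, 38, 22, 38, 11, 23, d), (2, 38, 22, 38, 11, 29, s), (28, 14, 40, 38, 38, 16, w), (28, 14, 40, 38, 38, 19, r), (28, 14, 40, 38, 38, 26, s), (28, 14, 40, 38, 38, 3, m), (28, 19, 18, 23, 38, 16, w), (28, 19, 18, 23, 38, 19, r), (28, 19, 18, 23, 38, 26, s), (28, 19, 18, 23, 38, 3, m), (28, 34, 28, 28, 38, 16, w), (28, 34, 28, 28, 38, 19, r), (28, 34, 28, 28, 38, 26, s), (28, 34, 28, 28, 38, 3, m)}
σ[C < 40]: keep tuples satisfying C < 40 → {(2, 29, 4, 28, 11, 21, n), (2, 29, 4, 28, 11, 23, d), (2, 29, 4, 28, 11, 29, s), (2, 36, 37, 18, 11, 21, n), (2, 36, 37, 18, 11, 23, d), (2, 36, 37, 18, 11, 29, s), (2, 38, 22, 38, 11, 21, n), (2, 38, 22, 38, 11, 23, d), (2, 38, 22, 38, 11, 29, s), (28, 19, 18, 23, 38, 16, w), (28, 19, 18, 23, 38, 19, r), (28, 19, 18, 23, 38, 26, s), (28, 19, 18, 23, 38, 3, m), (28, 34, 28, 28, 38, 16, w), (28, 34, 28, 28, 38, 19, r), (28, 34, 28, 28, 38, 26, s), (28, 34, 28, 28, 38, 3, m)}
Projecting to E, B (10 duplicate(s) eliminated): {(11, d), (11, n), (11, s), (38, m), (38, r), (38, s), (38, w)}

{(11, d), (11, n), (11, s), (38, m), (38, r), (38, s), (38, w)}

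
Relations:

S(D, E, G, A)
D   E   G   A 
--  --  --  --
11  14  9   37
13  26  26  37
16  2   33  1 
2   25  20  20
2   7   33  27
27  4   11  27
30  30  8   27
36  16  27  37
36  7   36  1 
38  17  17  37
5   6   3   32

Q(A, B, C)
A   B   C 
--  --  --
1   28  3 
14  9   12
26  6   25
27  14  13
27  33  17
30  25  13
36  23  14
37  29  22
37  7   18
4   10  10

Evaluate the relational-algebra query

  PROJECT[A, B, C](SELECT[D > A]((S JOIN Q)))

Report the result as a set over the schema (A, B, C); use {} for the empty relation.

S ⋈ Q (natural join on A): {(11, 14, 9, 37, 29, 22), (11, 14, 9, 37, 7, 18), (13, 26, 26, 37, 29, 22), (13, 26, 26, 37, 7, 18), (16, 2, 33, 1, 28, 3), (2, 7, 33, 27, 14, 13), (2, 7, 33, 27, 33, 17), (27, 4, 11, 27, 14, 13), (27, 4, 11, 27, 33, 17), (30, 30, 8, 27, 14, 13), (30, 30, 8, 27, 33, 17), (36, 16, 27, 37, 29, 22), (36, 16, 27, 37, 7, 18), (36, 7, 36, 1, 28, 3), (38, 17, 17, 37, 29, 22), (38, 17, 17, 37, 7, 18)}
σ[D > A]: keep tuples satisfying D > A → {(16, 2, 33, 1, 28, 3), (30, 30, 8, 27, 14, 13), (30, 30, 8, 27, 33, 17), (36, 7, 36, 1, 28, 3), (38, 17, 17, 37, 29, 22), (38, 17, 17, 37, 7, 18)}
π_{A, B, C} gives {(1, 28, 3), (27, 14, 13), (27, 33, 17), (37, 29, 22), (37, 7, 18)} (1 duplicate(s) eliminated).

{(1, 28, 3), (27, 14, 13), (27, 33, 17), (37, 29, 22), (37, 7, 18)}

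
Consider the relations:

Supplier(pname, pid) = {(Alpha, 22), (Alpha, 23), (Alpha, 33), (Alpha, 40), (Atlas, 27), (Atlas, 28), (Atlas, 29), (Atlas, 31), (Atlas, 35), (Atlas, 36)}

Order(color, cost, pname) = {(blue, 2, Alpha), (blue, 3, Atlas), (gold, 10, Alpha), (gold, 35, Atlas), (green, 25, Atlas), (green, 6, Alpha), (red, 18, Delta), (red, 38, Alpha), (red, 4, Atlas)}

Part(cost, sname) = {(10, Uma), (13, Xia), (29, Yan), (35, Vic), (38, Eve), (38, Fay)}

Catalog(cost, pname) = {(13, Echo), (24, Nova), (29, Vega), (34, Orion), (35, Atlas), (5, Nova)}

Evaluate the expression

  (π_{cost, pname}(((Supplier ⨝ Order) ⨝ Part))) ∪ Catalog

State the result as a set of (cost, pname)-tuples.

Natural join on pname: {(Alpha, 22, blue, 2), (Alpha, 22, gold, 10), (Alpha, 22, green, 6), (Alpha, 22, red, 38), (Alpha, 23, blue, 2), (Alpha, 23, gold, 10), (Alpha, 23, green, 6), (Alpha, 23, red, 38), (Alpha, 33, blue, 2), (Alpha, 33, gold, 10), (Alpha, 33, green, 6), (Alpha, 33, red, 38), (Alpha, 40, blue, 2), (Alpha, 40, gold, 10), (Alpha, 40, green, 6), (Alpha, 40, red, 38), (Atlas, 27, blue, 3), (Atlas, 27, gold, 35), (Atlas, 27, green, 25), (Atlas, 27, red, 4), (Atlas, 28, blue, 3), (Atlas, 28, gold, 35), (Atlas, 28, green, 25), (Atlas, 28, red, 4), (Atlas, 29, blue, 3), (Atlas, 29, gold, 35), (Atlas, 29, green, 25), (Atlas, 29, red, 4), (Atlas, 31, blue, 3), (Atlas, 31, gold, 35), (Atlas, 31, green, 25), (Atlas, 31, red, 4), (Atlas, 35, blue, 3), (Atlas, 35, gold, 35), (Atlas, 35, green, 25), (Atlas, 35, red, 4), (Atlas, 36, blue, 3), (Atlas, 36, gold, 35), (Atlas, 36, green, 25), (Atlas, 36, red, 4)}
Natural join on cost: {(Alpha, 22, gold, 10, Uma), (Alpha, 22, red, 38, Eve), (Alpha, 22, red, 38, Fay), (Alpha, 23, gold, 10, Uma), (Alpha, 23, red, 38, Eve), (Alpha, 23, red, 38, Fay), (Alpha, 33, gold, 10, Uma), (Alpha, 33, red, 38, Eve), (Alpha, 33, red, 38, Fay), (Alpha, 40, gold, 10, Uma), (Alpha, 40, red, 38, Eve), (Alpha, 40, red, 38, Fay), (Atlas, 27, gold, 35, Vic), (Atlas, 28, gold, 35, Vic), (Atlas, 29, gold, 35, Vic), (Atlas, 31, gold, 35, Vic), (Atlas, 35, gold, 35, Vic), (Atlas, 36, gold, 35, Vic)}
π[cost, pname]: project onto (cost, pname) (15 duplicate(s) eliminated) → {(10, Alpha), (35, Atlas), (38, Alpha)}
Taking the union: {(10, Alpha), (13, Echo), (24, Nova), (29, Vega), (34, Orion), (35, Atlas), (38, Alpha), (5, Nova)}

{(10, Alpha), (13, Echo), (24, Nova), (29, Vega), (34, Orion), (35, Atlas), (38, Alpha), (5, Nova)}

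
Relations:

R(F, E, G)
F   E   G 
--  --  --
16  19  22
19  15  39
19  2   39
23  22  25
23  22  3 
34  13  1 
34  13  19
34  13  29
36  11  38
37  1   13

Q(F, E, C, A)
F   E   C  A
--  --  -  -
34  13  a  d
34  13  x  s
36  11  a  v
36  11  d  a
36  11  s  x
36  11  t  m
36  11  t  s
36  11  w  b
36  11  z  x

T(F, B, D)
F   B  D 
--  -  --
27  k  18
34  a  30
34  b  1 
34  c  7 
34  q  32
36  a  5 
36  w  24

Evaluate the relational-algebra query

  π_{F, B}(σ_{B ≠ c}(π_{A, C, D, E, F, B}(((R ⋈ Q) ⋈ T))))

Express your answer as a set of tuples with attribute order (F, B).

{(34, a), (34, b), (34, q), (36, a), (36, w)}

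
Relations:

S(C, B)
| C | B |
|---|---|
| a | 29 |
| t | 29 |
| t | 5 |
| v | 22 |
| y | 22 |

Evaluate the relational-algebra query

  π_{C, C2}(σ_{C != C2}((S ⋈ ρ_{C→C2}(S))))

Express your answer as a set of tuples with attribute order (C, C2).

{(a, t), (t, a), (v, y), (y, v)}

ρ[C→C2]: schema becomes (C2, B); tuples unchanged.
Joining S and ρ_{C→C2}(S) on B yields {(a, 29, a), (a, 29, t), (t, 29, a), (t, 29, t), (t, 5, t), (v, 22, v), (v, 22, y), (y, 22, v), (y, 22, y)}.
Filtering on C != C2 leaves {(a, 29, t), (t, 29, a), (v, 22, y), (y, 22, v)}.
Keep only column(s) C, C2: {(a, t), (t, a), (v, y), (y, v)}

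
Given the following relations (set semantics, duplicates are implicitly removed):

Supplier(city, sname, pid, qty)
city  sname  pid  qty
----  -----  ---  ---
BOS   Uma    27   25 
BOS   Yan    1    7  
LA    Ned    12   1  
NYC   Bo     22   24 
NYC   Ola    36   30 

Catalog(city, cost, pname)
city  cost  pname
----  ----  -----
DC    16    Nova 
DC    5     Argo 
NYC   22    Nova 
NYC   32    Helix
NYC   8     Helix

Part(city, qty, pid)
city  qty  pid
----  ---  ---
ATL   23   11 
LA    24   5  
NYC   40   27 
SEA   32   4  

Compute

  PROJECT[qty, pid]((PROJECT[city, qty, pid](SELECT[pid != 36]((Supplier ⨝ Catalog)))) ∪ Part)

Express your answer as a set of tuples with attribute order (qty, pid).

{(23, 11), (24, 22), (24, 5), (32, 4), (40, 27)}

Supplier ⋈ Catalog (natural join on city): {(NYC, Bo, 22, 24, 22, Nova), (NYC, Bo, 22, 24, 32, Helix), (NYC, Bo, 22, 24, 8, Helix), (NYC, Ola, 36, 30, 22, Nova), (NYC, Ola, 36, 30, 32, Helix), (NYC, Ola, 36, 30, 8, Helix)}
Filtering on pid != 36 leaves {(NYC, Bo, 22, 24, 22, Nova), (NYC, Bo, 22, 24, 32, Helix), (NYC, Bo, 22, 24, 8, Helix)}.
Keep only column(s) city, qty, pid (2 duplicate(s) eliminated): {(NYC, 24, 22)}
Set union of the two operands is {(ATL, 23, 11), (LA, 24, 5), (NYC, 24, 22), (NYC, 40, 27), (SEA, 32, 4)}.
Keep only column(s) qty, pid: {(23, 11), (24, 22), (24, 5), (32, 4), (40, 27)}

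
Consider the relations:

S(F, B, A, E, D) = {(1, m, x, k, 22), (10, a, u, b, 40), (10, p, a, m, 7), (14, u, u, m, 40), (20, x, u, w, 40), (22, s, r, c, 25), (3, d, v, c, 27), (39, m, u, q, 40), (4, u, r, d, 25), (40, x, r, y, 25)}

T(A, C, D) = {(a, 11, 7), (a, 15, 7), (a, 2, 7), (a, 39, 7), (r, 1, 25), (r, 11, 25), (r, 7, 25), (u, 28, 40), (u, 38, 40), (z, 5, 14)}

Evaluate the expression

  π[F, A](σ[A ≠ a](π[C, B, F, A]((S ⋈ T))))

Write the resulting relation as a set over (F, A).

{(10, u), (14, u), (20, u), (22, r), (39, u), (4, r), (40, r)}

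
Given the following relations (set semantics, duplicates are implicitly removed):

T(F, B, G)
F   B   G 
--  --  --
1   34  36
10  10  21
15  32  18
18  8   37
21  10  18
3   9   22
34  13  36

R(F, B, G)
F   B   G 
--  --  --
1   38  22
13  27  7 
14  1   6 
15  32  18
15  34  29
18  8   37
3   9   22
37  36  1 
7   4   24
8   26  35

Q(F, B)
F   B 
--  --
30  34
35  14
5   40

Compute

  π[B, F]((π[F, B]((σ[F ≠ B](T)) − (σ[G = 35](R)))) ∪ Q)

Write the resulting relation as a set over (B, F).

{(10, 21), (13, 34), (14, 35), (32, 15), (34, 1), (34, 30), (40, 5), (8, 18), (9, 3)}

σ[F ≠ B]: keep tuples satisfying F ≠ B → {(1, 34, 36), (15, 32, 18), (18, 8, 37), (21, 10, 18), (3, 9, 22), (34, 13, 36)}
σ[G = 35]: keep tuples satisfying G = 35 → {(8, 26, 35)}
Difference: {(1, 34, 36), (15, 32, 18), (18, 8, 37), (21, 10, 18), (3, 9, 22), (34, 13, 36)} with {(8, 26, 35)} → {(1, 34, 36), (15, 32, 18), (18, 8, 37), (21, 10, 18), (3, 9, 22), (34, 13, 36)}
Keep only column(s) F, B: {(1, 34), (15, 32), (18, 8), (21, 10), (3, 9), (34, 13)}
Union: {(1, 34), (15, 32), (18, 8), (21, 10), (3, 9), (34, 13)} with {(30, 34), (35, 14), (5, 40)} → {(1, 34), (15, 32), (18, 8), (21, 10), (3, 9), (30, 34), (34, 13), (35, 14), (5, 40)}
Keep only column(s) B, F: {(10, 21), (13, 34), (14, 35), (32, 15), (34, 1), (34, 30), (40, 5), (8, 18), (9, 3)}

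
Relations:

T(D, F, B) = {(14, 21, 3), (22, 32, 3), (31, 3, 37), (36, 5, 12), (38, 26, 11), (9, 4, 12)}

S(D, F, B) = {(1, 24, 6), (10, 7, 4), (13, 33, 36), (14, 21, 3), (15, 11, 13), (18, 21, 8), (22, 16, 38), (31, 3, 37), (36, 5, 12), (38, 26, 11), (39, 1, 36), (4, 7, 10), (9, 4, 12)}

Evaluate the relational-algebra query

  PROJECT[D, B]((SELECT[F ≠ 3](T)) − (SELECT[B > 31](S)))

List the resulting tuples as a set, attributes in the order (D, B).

Filtering on F ≠ 3 leaves {(14, 21, 3), (22, 32, 3), (36, 5, 12), (38, 26, 11), (9, 4, 12)}.
Filtering on B > 31 leaves {(13, 33, 36), (22, 16, 38), (31, 3, 37), (39, 1, 36)}.
Set difference of the two operands is {(14, 21, 3), (22, 32, 3), (36, 5, 12), (38, 26, 11), (9, 4, 12)}.
π[D, B]: project onto (D, B) → {(14, 3), (22, 3), (36, 12), (38, 11), (9, 12)}

{(14, 3), (22, 3), (36, 12), (38, 11), (9, 12)}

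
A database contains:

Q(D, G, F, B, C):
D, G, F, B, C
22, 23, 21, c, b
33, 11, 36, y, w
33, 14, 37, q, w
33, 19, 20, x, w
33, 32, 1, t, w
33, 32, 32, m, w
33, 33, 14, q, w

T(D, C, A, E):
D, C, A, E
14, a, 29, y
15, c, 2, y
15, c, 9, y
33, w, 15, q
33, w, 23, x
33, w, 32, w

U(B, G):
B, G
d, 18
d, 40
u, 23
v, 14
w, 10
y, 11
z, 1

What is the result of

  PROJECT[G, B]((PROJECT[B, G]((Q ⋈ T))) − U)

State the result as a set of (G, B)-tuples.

{(14, q), (19, x), (32, m), (32, t), (33, q)}

Natural join on D, C: {(33, 11, 36, y, w, 15, q), (33, 11, 36, y, w, 23, x), (33, 11, 36, y, w, 32, w), (33, 14, 37, q, w, 15, q), (33, 14, 37, q, w, 23, x), (33, 14, 37, q, w, 32, w), (33, 19, 20, x, w, 15, q), (33, 19, 20, x, w, 23, x), (33, 19, 20, x, w, 32, w), (33, 32, 1, t, w, 15, q), (33, 32, 1, t, w, 23, x), (33, 32, 1, t, w, 32, w), (33, 32, 32, m, w, 15, q), (33, 32, 32, m, w, 23, x), (33, 32, 32, m, w, 32, w), (33, 33, 14, q, w, 15, q), (33, 33, 14, q, w, 23, x), (33, 33, 14, q, w, 32, w)}
π[B, G]: project onto (B, G) (12 duplicate(s) eliminated) → {(m, 32), (q, 14), (q, 33), (t, 32), (x, 19), (y, 11)}
Difference: {(m, 32), (q, 14), (q, 33), (t, 32), (x, 19), (y, 11)} with {(d, 18), (d, 40), (u, 23), (v, 14), (w, 10), (y, 11), (z, 1)} → {(m, 32), (q, 14), (q, 33), (t, 32), (x, 19)}
π[G, B]: project onto (G, B) → {(14, q), (19, x), (32, m), (32, t), (33, q)}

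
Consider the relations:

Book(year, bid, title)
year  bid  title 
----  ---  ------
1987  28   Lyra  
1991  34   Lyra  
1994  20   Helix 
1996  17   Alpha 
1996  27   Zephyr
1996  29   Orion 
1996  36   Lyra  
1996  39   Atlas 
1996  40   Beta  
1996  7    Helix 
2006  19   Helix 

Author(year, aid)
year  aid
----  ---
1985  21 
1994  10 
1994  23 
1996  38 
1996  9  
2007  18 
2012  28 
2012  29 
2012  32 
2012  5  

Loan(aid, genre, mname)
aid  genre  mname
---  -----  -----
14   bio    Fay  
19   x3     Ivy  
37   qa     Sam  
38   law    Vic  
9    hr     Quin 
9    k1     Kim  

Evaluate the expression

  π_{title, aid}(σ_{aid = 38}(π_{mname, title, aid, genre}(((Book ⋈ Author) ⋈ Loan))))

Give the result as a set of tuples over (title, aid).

Joining Book and Author on year yields {(1994, 20, Helix, 10), (1994, 20, Helix, 23), (1996, 17, Alpha, 38), (1996, 17, Alpha, 9), (1996, 27, Zephyr, 38), (1996, 27, Zephyr, 9), (1996, 29, Orion, 38), (1996, 29, Orion, 9), (1996, 36, Lyra, 38), (1996, 36, Lyra, 9), (1996, 39, Atlas, 38), (1996, 39, Atlas, 9), (1996, 40, Beta, 38), (1996, 40, Beta, 9), (1996, 7, Helix, 38), (1996, 7, Helix, 9)}.
Joining (Book ⋈ Author) and Loan on aid yields {(1996, 17, Alpha, 38, law, Vic), (1996, 17, Alpha, 9, hr, Quin), (1996, 17, Alpha, 9, k1, Kim), (1996, 27, Zephyr, 38, law, Vic), (1996, 27, Zephyr, 9, hr, Quin), (1996, 27, Zephyr, 9, k1, Kim), (1996, 29, Orion, 38, law, Vic), (1996, 29, Orion, 9, hr, Quin), (1996, 29, Orion, 9, k1, Kim), (1996, 36, Lyra, 38, law, Vic), (1996, 36, Lyra, 9, hr, Quin), (1996, 36, Lyra, 9, k1, Kim), (1996, 39, Atlas, 38, law, Vic), (1996, 39, Atlas, 9, hr, Quin), (1996, 39, Atlas, 9, k1, Kim), (1996, 40, Beta, 38, law, Vic), (1996, 40, Beta, 9, hr, Quin), (1996, 40, Beta, 9, k1, Kim), (1996, 7, Helix, 38, law, Vic), (1996, 7, Helix, 9, hr, Quin), (1996, 7, Helix, 9, k1, Kim)}.
π_{mname, title, aid, genre} gives {(Kim, Alpha, 9, k1), (Kim, Atlas, 9, k1), (Kim, Beta, 9, k1), (Kim, Helix, 9, k1), (Kim, Lyra, 9, k1), (Kim, Orion, 9, k1), (Kim, Zephyr, 9, k1), (Quin, Alpha, 9, hr), (Quin, Atlas, 9, hr), (Quin, Beta, 9, hr), (Quin, Helix, 9, hr), (Quin, Lyra, 9, hr), (Quin, Orion, 9, hr), (Quin, Zephyr, 9, hr), (Vic, Alpha, 38, law), (Vic, Atlas, 38, law), (Vic, Beta, 38, law), (Vic, Helix, 38, law), (Vic, Lyra, 38, law), (Vic, Orion, 38, law), (Vic, Zephyr, 38, law)}.
σ[aid = 38]: keep tuples satisfying aid = 38 → {(Vic, Alpha, 38, law), (Vic, Atlas, 38, law), (Vic, Beta, 38, law), (Vic, Helix, 38, law), (Vic, Lyra, 38, law), (Vic, Orion, 38, law), (Vic, Zephyr, 38, law)}
π_{title, aid} gives {(Alpha, 38), (Atlas, 38), (Beta, 38), (Helix, 38), (Lyra, 38), (Orion, 38), (Zephyr, 38)}.

{(Alpha, 38), (Atlas, 38), (Beta, 38), (Helix, 38), (Lyra, 38), (Orion, 38), (Zephyr, 38)}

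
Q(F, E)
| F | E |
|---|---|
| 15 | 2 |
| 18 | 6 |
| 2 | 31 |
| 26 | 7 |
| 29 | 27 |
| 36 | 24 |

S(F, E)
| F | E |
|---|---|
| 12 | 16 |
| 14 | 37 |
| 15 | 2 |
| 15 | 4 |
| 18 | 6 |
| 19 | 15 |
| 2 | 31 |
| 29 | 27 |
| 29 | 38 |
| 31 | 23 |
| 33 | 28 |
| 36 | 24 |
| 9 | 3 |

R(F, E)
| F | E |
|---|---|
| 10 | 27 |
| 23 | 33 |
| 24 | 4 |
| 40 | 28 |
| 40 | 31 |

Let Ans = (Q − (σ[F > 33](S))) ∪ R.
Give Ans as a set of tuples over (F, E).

Apply σ_{F > 33}; surviving tuples: {(36, 24)}
Taking the difference: {(15, 2), (18, 6), (2, 31), (26, 7), (29, 27)}
Taking the union: {(10, 27), (15, 2), (18, 6), (2, 31), (23, 33), (24, 4), (26, 7), (29, 27), (40, 28), (40, 31)}

{(10, 27), (15, 2), (18, 6), (2, 31), (23, 33), (24, 4), (26, 7), (29, 27), (40, 28), (40, 31)}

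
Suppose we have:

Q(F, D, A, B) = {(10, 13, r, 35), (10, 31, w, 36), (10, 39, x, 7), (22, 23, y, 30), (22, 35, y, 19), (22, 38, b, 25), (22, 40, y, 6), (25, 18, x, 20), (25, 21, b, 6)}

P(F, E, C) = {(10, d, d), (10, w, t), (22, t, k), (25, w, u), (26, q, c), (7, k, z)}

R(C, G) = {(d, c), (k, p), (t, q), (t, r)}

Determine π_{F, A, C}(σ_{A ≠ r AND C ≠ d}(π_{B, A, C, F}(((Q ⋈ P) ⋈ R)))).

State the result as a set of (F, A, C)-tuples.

Joining Q and P on F yields {(10, 13, r, 35, d, d), (10, 13, r, 35, w, t), (10, 31, w, 36, d, d), (10, 31, w, 36, w, t), (10, 39, x, 7, d, d), (10, 39, x, 7, w, t), (22, 23, y, 30, t, k), (22, 35, y, 19, t, k), (22, 38, b, 25, t, k), (22, 40, y, 6, t, k), (25, 18, x, 20, w, u), (25, 21, b, 6, w, u)}.
Joining (Q ⋈ P) and R on C yields {(10, 13, r, 35, d, d, c), (10, 13, r, 35, w, t, q), (10, 13, r, 35, w, t, r), (10, 31, w, 36, d, d, c), (10, 31, w, 36, w, t, q), (10, 31, w, 36, w, t, r), (10, 39, x, 7, d, d, c), (10, 39, x, 7, w, t, q), (10, 39, x, 7, w, t, r), (22, 23, y, 30, t, k, p), (22, 35, y, 19, t, k, p), (22, 38, b, 25, t, k, p), (22, 40, y, 6, t, k, p)}.
π_{B, A, C, F} gives {(19, y, k, 22), (25, b, k, 22), (30, y, k, 22), (35, r, d, 10), (35, r, t, 10), (36, w, d, 10), (36, w, t, 10), (6, y, k, 22), (7, x, d, 10), (7, x, t, 10)} (3 duplicate(s) eliminated).
σ[A ≠ r AND C ≠ d]: keep tuples satisfying A ≠ r AND C ≠ d → {(19, y, k, 22), (25, b, k, 22), (30, y, k, 22), (36, w, t, 10), (6, y, k, 22), (7, x, t, 10)}
π_{F, A, C} gives {(10, w, t), (10, x, t), (22, b, k), (22, y, k)} (2 duplicate(s) eliminated).

{(10, w, t), (10, x, t), (22, b, k), (22, y, k)}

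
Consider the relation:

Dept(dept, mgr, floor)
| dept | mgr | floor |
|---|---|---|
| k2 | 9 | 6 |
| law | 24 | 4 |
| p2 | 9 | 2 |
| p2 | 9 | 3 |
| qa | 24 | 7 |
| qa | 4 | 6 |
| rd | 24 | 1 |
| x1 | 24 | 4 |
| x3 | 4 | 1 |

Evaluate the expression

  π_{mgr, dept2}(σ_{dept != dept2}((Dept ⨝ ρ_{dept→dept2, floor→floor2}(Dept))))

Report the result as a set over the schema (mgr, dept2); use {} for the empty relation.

ρ[dept→dept2, floor→floor2]: schema becomes (dept2, mgr, floor2); tuples unchanged.
Joining Dept and ρ_{dept→dept2, floor→floor2}(Dept) on mgr yields {(k2, 9, 6, k2, 6), (k2, 9, 6, p2, 2), (k2, 9, 6, p2, 3), (law, 24, 4, law, 4), (law, 24, 4, qa, 7), (law, 24, 4, rd, 1), (law, 24, 4, x1, 4), (p2, 9, 2, k2, 6), (p2, 9, 2, p2, 2), (p2, 9, 2, p2, 3), (p2, 9, 3, k2, 6), (p2, 9, 3, p2, 2), (p2, 9, 3, p2, 3), (qa, 24, 7, law, 4), (qa, 24, 7, qa, 7), (qa, 24, 7, rd, 1), (qa, 24, 7, x1, 4), (qa, 4, 6, qa, 6), (qa, 4, 6, x3, 1), (rd, 24, 1, law, 4), (rd, 24, 1, qa, 7), (rd, 24, 1, rd, 1), (rd, 24, 1, x1, 4), (x1, 24, 4, law, 4), (x1, 24, 4, qa, 7), (x1, 24, 4, rd, 1), (x1, 24, 4, x1, 4), (x3, 4, 1, qa, 6), (x3, 4, 1, x3, 1)}.
Apply σ_{dept != dept2}; surviving tuples: {(k2, 9, 6, p2, 2), (k2, 9, 6, p2, 3), (law, 24, 4, qa, 7), (law, 24, 4, rd, 1), (law, 24, 4, x1, 4), (p2, 9, 2, k2, 6), (p2, 9, 3, k2, 6), (qa, 24, 7, law, 4), (qa, 24, 7, rd, 1), (qa, 24, 7, x1, 4), (qa, 4, 6, x3, 1), (rd, 24, 1, law, 4), (rd, 24, 1, qa, 7), (rd, 24, 1, x1, 4), (x1, 24, 4, law, 4), (x1, 24, 4, qa, 7), (x1, 24, 4, rd, 1), (x3, 4, 1, qa, 6)}
π_{mgr, dept2} gives {(24, law), (24, qa), (24, rd), (24, x1), (4, qa), (4, x3), (9, k2), (9, p2)} (10 duplicate(s) eliminated).

{(24, law), (24, qa), (24, rd), (24, x1), (4, qa), (4, x3), (9, k2), (9, p2)}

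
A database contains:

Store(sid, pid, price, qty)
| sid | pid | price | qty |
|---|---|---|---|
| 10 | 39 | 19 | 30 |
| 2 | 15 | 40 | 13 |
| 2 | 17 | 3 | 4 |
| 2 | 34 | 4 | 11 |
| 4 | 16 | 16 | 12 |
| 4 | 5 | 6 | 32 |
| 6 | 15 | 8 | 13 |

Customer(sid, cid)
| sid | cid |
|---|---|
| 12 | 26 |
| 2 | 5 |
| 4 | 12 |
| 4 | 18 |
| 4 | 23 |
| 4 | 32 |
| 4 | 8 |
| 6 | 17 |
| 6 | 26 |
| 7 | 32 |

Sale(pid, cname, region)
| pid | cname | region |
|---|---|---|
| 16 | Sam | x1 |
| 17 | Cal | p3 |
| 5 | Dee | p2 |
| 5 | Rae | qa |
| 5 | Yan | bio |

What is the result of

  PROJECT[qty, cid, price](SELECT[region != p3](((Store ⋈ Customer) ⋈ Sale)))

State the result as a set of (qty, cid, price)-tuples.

Natural join on sid: {(2, 15, 40, 13, 5), (2, 17, 3, 4, 5), (2, 34, 4, 11, 5), (4, 16, 16, 12, 12), (4, 16, 16, 12, 18), (4, 16, 16, 12, 23), (4, 16, 16, 12, 32), (4, 16, 16, 12, 8), (4, 5, 6, 32, 12), (4, 5, 6, 32, 18), (4, 5, 6, 32, 23), (4, 5, 6, 32, 32), (4, 5, 6, 32, 8), (6, 15, 8, 13, 17), (6, 15, 8, 13, 26)}
Natural join on pid: {(2, 17, 3, 4, 5, Cal, p3), (4, 16, 16, 12, 12, Sam, x1), (4, 16, 16, 12, 18, Sam, x1), (4, 16, 16, 12, 23, Sam, x1), (4, 16, 16, 12, 32, Sam, x1), (4, 16, 16, 12, 8, Sam, x1), (4, 5, 6, 32, 12, Dee, p2), (4, 5, 6, 32, 12, Rae, qa), (4, 5, 6, 32, 12, Yan, bio), (4, 5, 6, 32, 18, Dee, p2), (4, 5, 6, 32, 18, Rae, qa), (4, 5, 6, 32, 18, Yan, bio), (4, 5, 6, 32, 23, Dee, p2), (4, 5, 6, 32, 23, Rae, qa), (4, 5, 6, 32, 23, Yan, bio), (4, 5, 6, 32, 32, Dee, p2), (4, 5, 6, 32, 32, Rae, qa), (4, 5, 6, 32, 32, Yan, bio), (4, 5, 6, 32, 8, Dee, p2), (4, 5, 6, 32, 8, Rae, qa), (4, 5, 6, 32, 8, Yan, bio)}
σ[region != p3]: keep tuples satisfying region != p3 → {(4, 16, 16, 12, 12, Sam, x1), (4, 16, 16, 12, 18, Sam, x1), (4, 16, 16, 12, 23, Sam, x1), (4, 16, 16, 12, 32, Sam, x1), (4, 16, 16, 12, 8, Sam, x1), (4, 5, 6, 32, 12, Dee, p2), (4, 5, 6, 32, 12, Rae, qa), (4, 5, 6, 32, 12, Yan, bio), (4, 5, 6, 32, 18, Dee, p2), (4, 5, 6, 32, 18, Rae, qa), (4, 5, 6, 32, 18, Yan, bio), (4, 5, 6, 32, 23, Dee, p2), (4, 5, 6, 32, 23, Rae, qa), (4, 5, 6, 32, 23, Yan, bio), (4, 5, 6, 32, 32, Dee, p2), (4, 5, 6, 32, 32, Rae, qa), (4, 5, 6, 32, 32, Yan, bio), (4, 5, 6, 32, 8, Dee, p2), (4, 5, 6, 32, 8, Rae, qa), (4, 5, 6, 32, 8, Yan, bio)}
π_{qty, cid, price} gives {(12, 12, 16), (12, 18, 16), (12, 23, 16), (12, 32, 16), (12, 8, 16), (32, 12, 6), (32, 18, 6), (32, 23, 6), (32, 32, 6), (32, 8, 6)} (10 duplicate(s) eliminated).

{(12, 12, 16), (12, 18, 16), (12, 23, 16), (12, 32, 16), (12, 8, 16), (32, 12, 6), (32, 18, 6), (32, 23, 6), (32, 32, 6), (32, 8, 6)}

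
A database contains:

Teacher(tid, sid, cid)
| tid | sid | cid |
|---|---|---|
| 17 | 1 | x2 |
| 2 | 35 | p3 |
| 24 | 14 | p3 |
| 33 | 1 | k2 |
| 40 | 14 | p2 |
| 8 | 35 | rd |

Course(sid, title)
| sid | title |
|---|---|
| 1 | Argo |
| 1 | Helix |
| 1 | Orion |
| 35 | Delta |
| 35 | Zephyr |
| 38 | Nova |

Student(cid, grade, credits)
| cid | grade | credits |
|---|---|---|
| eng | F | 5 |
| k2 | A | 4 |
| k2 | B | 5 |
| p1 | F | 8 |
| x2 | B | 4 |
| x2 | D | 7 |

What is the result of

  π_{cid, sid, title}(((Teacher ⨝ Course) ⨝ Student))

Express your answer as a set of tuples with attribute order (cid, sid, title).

Joining Teacher and Course on sid yields {(17, 1, x2, Argo), (17, 1, x2, Helix), (17, 1, x2, Orion), (2, 35, p3, Delta), (2, 35, p3, Zephyr), (33, 1, k2, Argo), (33, 1, k2, Helix), (33, 1, k2, Orion), (8, 35, rd, Delta), (8, 35, rd, Zephyr)}.
Joining (Teacher ⨝ Course) and Student on cid yields {(17, 1, x2, Argo, B, 4), (17, 1, x2, Argo, D, 7), (17, 1, x2, Helix, B, 4), (17, 1, x2, Helix, D, 7), (17, 1, x2, Orion, B, 4), (17, 1, x2, Orion, D, 7), (33, 1, k2, Argo, A, 4), (33, 1, k2, Argo, B, 5), (33, 1, k2, Helix, A, 4), (33, 1, k2, Helix, B, 5), (33, 1, k2, Orion, A, 4), (33, 1, k2, Orion, B, 5)}.
π_{cid, sid, title} gives {(k2, 1, Argo), (k2, 1, Helix), (k2, 1, Orion), (x2, 1, Argo), (x2, 1, Helix), (x2, 1, Orion)} (6 duplicate(s) eliminated).

{(k2, 1, Argo), (k2, 1, Helix), (k2, 1, Orion), (x2, 1, Argo), (x2, 1, Helix), (x2, 1, Orion)}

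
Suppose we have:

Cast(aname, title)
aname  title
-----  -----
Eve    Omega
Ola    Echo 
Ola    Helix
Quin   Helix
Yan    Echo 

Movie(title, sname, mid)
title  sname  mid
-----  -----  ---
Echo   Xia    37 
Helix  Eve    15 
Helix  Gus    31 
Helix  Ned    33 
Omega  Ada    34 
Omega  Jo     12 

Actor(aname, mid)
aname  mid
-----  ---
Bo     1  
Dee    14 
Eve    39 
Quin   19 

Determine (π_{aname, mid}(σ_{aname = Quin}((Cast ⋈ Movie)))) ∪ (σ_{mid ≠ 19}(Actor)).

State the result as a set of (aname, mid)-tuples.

Joining Cast and Movie on title yields {(Eve, Omega, Ada, 34), (Eve, Omega, Jo, 12), (Ola, Echo, Xia, 37), (Ola, Helix, Eve, 15), (Ola, Helix, Gus, 31), (Ola, Helix, Ned, 33), (Quin, Helix, Eve, 15), (Quin, Helix, Gus, 31), (Quin, Helix, Ned, 33), (Yan, Echo, Xia, 37)}.
Apply σ_{aname = Quin}; surviving tuples: {(Quin, Helix, Eve, 15), (Quin, Helix, Gus, 31), (Quin, Helix, Ned, 33)}
Keep only column(s) aname, mid: {(Quin, 15), (Quin, 31), (Quin, 33)}
Apply σ_{mid ≠ 19}; surviving tuples: {(Bo, 1), (Dee, 14), (Eve, 39)}
Taking the union: {(Bo, 1), (Dee, 14), (Eve, 39), (Quin, 15), (Quin, 31), (Quin, 33)}

{(Bo, 1), (Dee, 14), (Eve, 39), (Quin, 15), (Quin, 31), (Quin, 33)}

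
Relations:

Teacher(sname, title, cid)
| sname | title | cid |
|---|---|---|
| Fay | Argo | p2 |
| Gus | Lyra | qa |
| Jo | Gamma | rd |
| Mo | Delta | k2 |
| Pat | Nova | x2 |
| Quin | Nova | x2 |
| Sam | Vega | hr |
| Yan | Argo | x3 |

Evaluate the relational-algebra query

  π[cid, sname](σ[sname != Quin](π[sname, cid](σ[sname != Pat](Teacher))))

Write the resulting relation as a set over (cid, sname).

Filtering on sname != Pat leaves {(Fay, Argo, p2), (Gus, Lyra, qa), (Jo, Gamma, rd), (Mo, Delta, k2), (Quin, Nova, x2), (Sam, Vega, hr), (Yan, Argo, x3)}.
π_{sname, cid} gives {(Fay, p2), (Gus, qa), (Jo, rd), (Mo, k2), (Quin, x2), (Sam, hr), (Yan, x3)}.
Filtering on sname != Quin leaves {(Fay, p2), (Gus, qa), (Jo, rd), (Mo, k2), (Sam, hr), (Yan, x3)}.
π_{cid, sname} gives {(hr, Sam), (k2, Mo), (p2, Fay), (qa, Gus), (rd, Jo), (x3, Yan)}.

{(hr, Sam), (k2, Mo), (p2, Fay), (qa, Gus), (rd, Jo), (x3, Yan)}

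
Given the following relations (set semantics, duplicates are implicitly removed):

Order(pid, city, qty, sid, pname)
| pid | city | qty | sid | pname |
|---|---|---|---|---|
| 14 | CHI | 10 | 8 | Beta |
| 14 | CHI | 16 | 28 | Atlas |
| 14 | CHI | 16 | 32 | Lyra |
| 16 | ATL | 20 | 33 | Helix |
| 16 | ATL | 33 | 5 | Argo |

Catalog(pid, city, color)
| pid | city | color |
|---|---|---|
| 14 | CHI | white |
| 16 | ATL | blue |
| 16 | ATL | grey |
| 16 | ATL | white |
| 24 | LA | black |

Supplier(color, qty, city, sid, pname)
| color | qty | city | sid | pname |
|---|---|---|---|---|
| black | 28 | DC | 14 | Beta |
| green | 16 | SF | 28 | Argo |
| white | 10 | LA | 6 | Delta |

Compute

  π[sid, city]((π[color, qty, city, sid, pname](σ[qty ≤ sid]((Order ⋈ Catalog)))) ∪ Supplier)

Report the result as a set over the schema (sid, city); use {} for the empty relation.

{(14, DC), (28, CHI), (28, SF), (32, CHI), (33, ATL), (6, LA)}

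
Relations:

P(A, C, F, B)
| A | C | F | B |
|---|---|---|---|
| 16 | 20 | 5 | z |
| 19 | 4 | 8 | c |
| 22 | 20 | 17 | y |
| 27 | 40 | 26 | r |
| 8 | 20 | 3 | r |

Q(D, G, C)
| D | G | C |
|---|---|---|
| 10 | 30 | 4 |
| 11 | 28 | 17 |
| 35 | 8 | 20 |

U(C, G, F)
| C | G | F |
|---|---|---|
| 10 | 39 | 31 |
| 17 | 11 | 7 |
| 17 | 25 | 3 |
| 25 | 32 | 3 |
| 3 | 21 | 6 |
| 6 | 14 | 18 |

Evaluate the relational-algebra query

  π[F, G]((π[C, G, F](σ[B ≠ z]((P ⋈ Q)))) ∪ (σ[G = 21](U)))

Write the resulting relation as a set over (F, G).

{(17, 8), (3, 8), (6, 21), (8, 30)}

Joining P and Q on C yields {(16, 20, 5, z, 35, 8), (19, 4, 8, c, 10, 30), (22, 20, 17, y, 35, 8), (8, 20, 3, r, 35, 8)}.
Filtering on B ≠ z leaves {(19, 4, 8, c, 10, 30), (22, 20, 17, y, 35, 8), (8, 20, 3, r, 35, 8)}.
π_{C, G, F} gives {(20, 8, 17), (20, 8, 3), (4, 30, 8)}.
Filtering on G = 21 leaves {(3, 21, 6)}.
Set union of the two operands is {(20, 8, 17), (20, 8, 3), (3, 21, 6), (4, 30, 8)}.
π_{F, G} gives {(17, 8), (3, 8), (6, 21), (8, 30)}.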